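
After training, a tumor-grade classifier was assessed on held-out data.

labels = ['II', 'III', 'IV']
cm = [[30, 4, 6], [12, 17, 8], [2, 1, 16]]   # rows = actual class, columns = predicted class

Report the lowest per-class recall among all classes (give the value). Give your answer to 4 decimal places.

Per-class recall (TP/(TP+FN)):
  II: TP=30, FN=4+6=10 → 30/40 = 0.75000
  III: TP=17, FN=12+8=20 → 17/37 = 0.45946
  IV: TP=16, FN=2+1=3 → 16/19 = 0.84211
Lowest is class 'III' with recall = 0.4595.

0.4595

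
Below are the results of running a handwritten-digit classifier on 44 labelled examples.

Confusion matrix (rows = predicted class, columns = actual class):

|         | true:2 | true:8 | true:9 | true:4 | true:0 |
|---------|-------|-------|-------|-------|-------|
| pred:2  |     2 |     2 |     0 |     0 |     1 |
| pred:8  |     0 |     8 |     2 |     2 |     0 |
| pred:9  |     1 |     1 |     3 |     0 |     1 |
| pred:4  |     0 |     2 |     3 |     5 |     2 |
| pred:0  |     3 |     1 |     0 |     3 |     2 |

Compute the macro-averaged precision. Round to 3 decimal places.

0.441

Per-class precision (TP/(TP+FP)):
  2: TP=2, FP=2+0+0+1=3 → 2/5 = 0.4000
  8: TP=8, FP=0+2+2+0=4 → 8/12 = 0.6667
  9: TP=3, FP=1+1+0+1=3 → 3/6 = 0.5000
  4: TP=5, FP=0+2+3+2=7 → 5/12 = 0.4167
  0: TP=2, FP=3+1+0+3=7 → 2/9 = 0.2222
Macro-precision = mean = (0.4000 + 0.6667 + 0.5000 + 0.4167 + 0.2222) / 5 = 0.441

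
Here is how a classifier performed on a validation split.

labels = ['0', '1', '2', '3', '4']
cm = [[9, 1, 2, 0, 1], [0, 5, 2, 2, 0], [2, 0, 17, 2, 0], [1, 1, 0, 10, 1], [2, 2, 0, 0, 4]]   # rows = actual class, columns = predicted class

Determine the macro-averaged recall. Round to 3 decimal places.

Per-class recall (TP/(TP+FN)):
  0: TP=9, FN=1+2+0+1=4 → 9/13 = 0.6923
  1: TP=5, FN=0+2+2+0=4 → 5/9 = 0.5556
  2: TP=17, FN=2+0+2+0=4 → 17/21 = 0.8095
  3: TP=10, FN=1+1+0+1=3 → 10/13 = 0.7692
  4: TP=4, FN=2+2+0+0=4 → 4/8 = 0.5000
Macro-recall = mean = (0.6923 + 0.5556 + 0.8095 + 0.7692 + 0.5000) / 5 = 0.665

0.665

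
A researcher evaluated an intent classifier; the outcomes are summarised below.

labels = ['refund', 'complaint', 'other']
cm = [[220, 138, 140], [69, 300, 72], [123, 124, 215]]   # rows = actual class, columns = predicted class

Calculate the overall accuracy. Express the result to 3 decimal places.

Accuracy = trace / total = (220+300+215=735) / 1401 = 735/1401 = 0.525

0.525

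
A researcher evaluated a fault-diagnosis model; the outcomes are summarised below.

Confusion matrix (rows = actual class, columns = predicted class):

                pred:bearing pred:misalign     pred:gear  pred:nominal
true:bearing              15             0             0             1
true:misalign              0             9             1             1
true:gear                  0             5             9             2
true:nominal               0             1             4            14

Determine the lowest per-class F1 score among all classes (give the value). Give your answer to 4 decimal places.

Per-class F1 score (2·TP/(2·TP+FP+FN)):
  bearing: TP=15, FP=0+0+0=0, FN=0+0+1=1 → 30/31 = 0.96774
  misalign: TP=9, FP=0+5+1=6, FN=0+1+1=2 → 18/26 = 0.69231
  gear: TP=9, FP=0+1+4=5, FN=0+5+2=7 → 18/30 = 0.60000
  nominal: TP=14, FP=1+1+2=4, FN=0+1+4=5 → 28/37 = 0.75676
Lowest is class 'gear' with F1 score = 0.6000.

0.6000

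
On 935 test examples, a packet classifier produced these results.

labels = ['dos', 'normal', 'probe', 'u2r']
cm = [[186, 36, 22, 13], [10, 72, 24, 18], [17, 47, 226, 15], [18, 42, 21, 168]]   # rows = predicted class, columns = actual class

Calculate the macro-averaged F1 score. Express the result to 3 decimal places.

0.673

Per-class F1 score (2·TP/(2·TP+FP+FN)):
  dos: TP=186, FP=36+22+13=71, FN=10+17+18=45 → 372/488 = 0.7623
  normal: TP=72, FP=10+24+18=52, FN=36+47+42=125 → 144/321 = 0.4486
  probe: TP=226, FP=17+47+15=79, FN=22+24+21=67 → 452/598 = 0.7559
  u2r: TP=168, FP=18+42+21=81, FN=13+18+15=46 → 336/463 = 0.7257
Macro-F1 score = mean = (0.7623 + 0.4486 + 0.7559 + 0.7257) / 4 = 0.673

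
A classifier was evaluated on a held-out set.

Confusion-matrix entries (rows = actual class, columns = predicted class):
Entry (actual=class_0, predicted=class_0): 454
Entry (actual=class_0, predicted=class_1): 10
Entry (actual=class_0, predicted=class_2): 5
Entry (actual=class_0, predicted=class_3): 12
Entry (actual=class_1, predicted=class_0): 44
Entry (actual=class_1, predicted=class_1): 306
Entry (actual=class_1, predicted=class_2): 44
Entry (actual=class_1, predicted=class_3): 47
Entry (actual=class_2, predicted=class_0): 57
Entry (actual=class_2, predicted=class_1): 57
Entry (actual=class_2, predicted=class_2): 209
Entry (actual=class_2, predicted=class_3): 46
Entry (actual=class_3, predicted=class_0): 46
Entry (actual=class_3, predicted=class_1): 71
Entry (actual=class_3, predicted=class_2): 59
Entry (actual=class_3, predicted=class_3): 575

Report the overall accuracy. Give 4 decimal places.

0.7561

Accuracy = trace / total = (454+306+209+575=1544) / 2042 = 1544/2042 = 0.7561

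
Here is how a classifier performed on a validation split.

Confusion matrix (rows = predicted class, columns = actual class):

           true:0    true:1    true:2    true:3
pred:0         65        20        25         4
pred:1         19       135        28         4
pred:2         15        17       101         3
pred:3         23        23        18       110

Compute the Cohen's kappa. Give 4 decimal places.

Observed agreement pₒ = trace/N = 411/610 = 0.67377
Expected agreement pₑ = Σ (rowᵢ·colᵢ)/N² = (122·114 + 195·186 + 172·136 + 121·174)/610² = 0.25430
κ = (pₒ − pₑ)/(1 − pₑ) = (0.67377 − 0.25430)/(1 − 0.25430) = 0.5625

0.5625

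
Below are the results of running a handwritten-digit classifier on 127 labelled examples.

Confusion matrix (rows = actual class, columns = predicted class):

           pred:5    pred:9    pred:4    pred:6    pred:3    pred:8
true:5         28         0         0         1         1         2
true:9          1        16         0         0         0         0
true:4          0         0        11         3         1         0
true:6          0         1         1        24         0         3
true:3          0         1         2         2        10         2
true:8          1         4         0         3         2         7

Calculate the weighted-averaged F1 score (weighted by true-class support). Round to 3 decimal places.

Per-class F1 score (2·TP/(2·TP+FP+FN)):
  5: TP=28, FP=1+0+0+0+1=2, FN=0+0+1+1+2=4 → 56/62 = 0.9032
  9: TP=16, FP=0+0+1+1+4=6, FN=1+0+0+0+0=1 → 32/39 = 0.8205
  4: TP=11, FP=0+0+1+2+0=3, FN=0+0+3+1+0=4 → 22/29 = 0.7586
  6: TP=24, FP=1+0+3+2+3=9, FN=0+1+1+0+3=5 → 48/62 = 0.7742
  3: TP=10, FP=1+0+1+0+2=4, FN=0+1+2+2+2=7 → 20/31 = 0.6452
  8: TP=7, FP=2+0+0+3+2=7, FN=1+4+0+3+2=10 → 14/31 = 0.4516
Weighted-F1 score = Σ (supportᵢ/N)·F1 scoreᵢ with N=127: (32/127)·0.9032 + (17/127)·0.8205 + (15/127)·0.7586 + (29/127)·0.7742 + (17/127)·0.6452 + (17/127)·0.4516 = 0.751

0.751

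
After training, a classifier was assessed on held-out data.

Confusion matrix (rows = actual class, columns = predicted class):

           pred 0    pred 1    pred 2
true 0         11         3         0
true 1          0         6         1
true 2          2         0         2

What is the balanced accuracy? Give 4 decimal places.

0.7143

Balanced accuracy = mean of per-class recall.
  0: recall = 11/14 = 0.78571
  1: recall = 6/7 = 0.85714
  2: recall = 2/4 = 0.50000
Mean = (0.78571 + 0.85714 + 0.50000) / 3 = 0.7143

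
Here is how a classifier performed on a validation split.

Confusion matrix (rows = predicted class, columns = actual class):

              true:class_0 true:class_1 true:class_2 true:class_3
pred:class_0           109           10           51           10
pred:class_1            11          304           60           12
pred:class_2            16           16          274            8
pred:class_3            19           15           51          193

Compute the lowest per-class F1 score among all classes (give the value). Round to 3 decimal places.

0.651

Per-class F1 score (2·TP/(2·TP+FP+FN)):
  class_0: TP=109, FP=10+51+10=71, FN=11+16+19=46 → 218/335 = 0.6507
  class_1: TP=304, FP=11+60+12=83, FN=10+16+15=41 → 608/732 = 0.8306
  class_2: TP=274, FP=16+16+8=40, FN=51+60+51=162 → 548/750 = 0.7307
  class_3: TP=193, FP=19+15+51=85, FN=10+12+8=30 → 386/501 = 0.7705
Lowest is class 'class_0' with F1 score = 0.651.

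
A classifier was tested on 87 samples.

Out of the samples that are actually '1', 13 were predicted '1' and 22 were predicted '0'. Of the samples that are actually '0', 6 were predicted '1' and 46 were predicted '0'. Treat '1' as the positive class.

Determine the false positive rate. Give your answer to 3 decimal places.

FPR = FP/(FP+TN) = 6/(6+46) = 0.115

0.115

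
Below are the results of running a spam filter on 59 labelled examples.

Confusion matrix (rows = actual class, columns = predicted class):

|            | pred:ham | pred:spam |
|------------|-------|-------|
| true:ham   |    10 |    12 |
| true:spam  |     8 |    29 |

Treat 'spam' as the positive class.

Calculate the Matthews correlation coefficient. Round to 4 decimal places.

0.2503

MCC = (TP·TN − FP·FN) / √((TP+FP)(TP+FN)(TN+FP)(TN+FN))
Numerator = 29·10 − 12·8 = 194
Denominator = √(41·37·22·18) = √600732 = 775.0690
MCC = 194 / 775.0690 = 0.2503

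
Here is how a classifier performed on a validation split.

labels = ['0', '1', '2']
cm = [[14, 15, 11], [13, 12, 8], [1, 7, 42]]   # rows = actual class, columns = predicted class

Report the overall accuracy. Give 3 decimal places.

Accuracy = trace / total = (14+12+42=68) / 123 = 68/123 = 0.553

0.553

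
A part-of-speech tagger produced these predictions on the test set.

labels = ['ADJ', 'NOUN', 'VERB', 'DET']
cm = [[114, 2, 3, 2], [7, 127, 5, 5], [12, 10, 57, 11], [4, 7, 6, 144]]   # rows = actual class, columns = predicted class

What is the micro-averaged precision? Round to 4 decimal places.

0.8566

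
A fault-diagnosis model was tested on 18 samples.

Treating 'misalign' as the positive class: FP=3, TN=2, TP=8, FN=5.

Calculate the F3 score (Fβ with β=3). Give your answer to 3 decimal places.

Fβ = (1+β²)·TP / ((1+β²)·TP + β²·FN + FP), with β²=9
= 10·8 / (10·8 + 9·5 + 3) = 0.625

0.625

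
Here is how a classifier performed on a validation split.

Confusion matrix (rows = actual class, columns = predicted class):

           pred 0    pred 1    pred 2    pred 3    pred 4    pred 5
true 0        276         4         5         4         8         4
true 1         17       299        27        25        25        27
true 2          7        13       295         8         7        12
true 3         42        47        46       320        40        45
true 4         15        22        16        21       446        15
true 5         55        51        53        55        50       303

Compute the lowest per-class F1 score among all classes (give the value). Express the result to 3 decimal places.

0.623

Per-class F1 score (2·TP/(2·TP+FP+FN)):
  0: TP=276, FP=17+7+42+15+55=136, FN=4+5+4+8+4=25 → 552/713 = 0.7742
  1: TP=299, FP=4+13+47+22+51=137, FN=17+27+25+25+27=121 → 598/856 = 0.6986
  2: TP=295, FP=5+27+46+16+53=147, FN=7+13+8+7+12=47 → 590/784 = 0.7526
  3: TP=320, FP=4+25+8+21+55=113, FN=42+47+46+40+45=220 → 640/973 = 0.6578
  4: TP=446, FP=8+25+7+40+50=130, FN=15+22+16+21+15=89 → 892/1111 = 0.8029
  5: TP=303, FP=4+27+12+45+15=103, FN=55+51+53+55+50=264 → 606/973 = 0.6228
Lowest is class '5' with F1 score = 0.623.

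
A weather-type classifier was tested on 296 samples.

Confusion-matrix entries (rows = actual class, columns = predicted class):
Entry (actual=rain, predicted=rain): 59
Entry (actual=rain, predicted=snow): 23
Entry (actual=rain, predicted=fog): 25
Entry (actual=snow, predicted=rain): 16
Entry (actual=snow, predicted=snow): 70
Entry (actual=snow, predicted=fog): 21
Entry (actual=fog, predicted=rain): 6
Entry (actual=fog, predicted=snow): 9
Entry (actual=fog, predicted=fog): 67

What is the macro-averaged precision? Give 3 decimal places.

0.669

Per-class precision (TP/(TP+FP)):
  rain: TP=59, FP=16+6=22 → 59/81 = 0.7284
  snow: TP=70, FP=23+9=32 → 70/102 = 0.6863
  fog: TP=67, FP=25+21=46 → 67/113 = 0.5929
Macro-precision = mean = (0.7284 + 0.6863 + 0.5929) / 3 = 0.669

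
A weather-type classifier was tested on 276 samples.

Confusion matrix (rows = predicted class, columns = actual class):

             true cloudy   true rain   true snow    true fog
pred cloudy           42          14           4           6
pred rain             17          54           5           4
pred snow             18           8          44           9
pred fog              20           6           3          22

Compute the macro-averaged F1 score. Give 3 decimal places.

0.578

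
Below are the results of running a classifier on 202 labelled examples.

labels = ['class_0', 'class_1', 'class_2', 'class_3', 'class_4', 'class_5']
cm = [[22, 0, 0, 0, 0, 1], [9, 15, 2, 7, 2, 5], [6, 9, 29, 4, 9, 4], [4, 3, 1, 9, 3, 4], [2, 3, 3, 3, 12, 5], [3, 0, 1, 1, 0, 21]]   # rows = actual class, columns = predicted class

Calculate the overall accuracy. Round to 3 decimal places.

Accuracy = trace / total = (22+15+29+9+12+21=108) / 202 = 108/202 = 0.535

0.535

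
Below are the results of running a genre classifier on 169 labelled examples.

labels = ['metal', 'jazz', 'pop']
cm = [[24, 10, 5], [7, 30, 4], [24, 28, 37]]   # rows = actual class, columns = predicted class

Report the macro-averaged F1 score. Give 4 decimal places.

0.5364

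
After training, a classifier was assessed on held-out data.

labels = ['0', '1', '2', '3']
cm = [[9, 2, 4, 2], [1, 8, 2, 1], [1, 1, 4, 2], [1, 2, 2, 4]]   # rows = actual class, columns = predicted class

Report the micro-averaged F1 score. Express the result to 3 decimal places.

0.543

Micro-averaging pools counts across classes: ΣTP=25, ΣFP=21, ΣFN=21.
Micro-F1 score = 2·TP/(2·TP+FP+FN) on pooled counts = 0.543 (equals overall accuracy in single-label multiclass).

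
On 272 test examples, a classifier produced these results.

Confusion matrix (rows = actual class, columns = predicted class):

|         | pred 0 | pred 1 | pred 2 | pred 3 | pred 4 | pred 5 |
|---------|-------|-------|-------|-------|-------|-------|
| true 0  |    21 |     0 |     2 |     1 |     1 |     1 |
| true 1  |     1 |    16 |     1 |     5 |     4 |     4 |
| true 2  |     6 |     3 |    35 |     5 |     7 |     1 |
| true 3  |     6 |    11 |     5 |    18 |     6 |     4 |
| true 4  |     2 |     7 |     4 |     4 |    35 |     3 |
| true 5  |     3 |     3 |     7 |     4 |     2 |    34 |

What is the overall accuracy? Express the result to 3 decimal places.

0.585

Accuracy = trace / total = (21+16+35+18+35+34=159) / 272 = 159/272 = 0.585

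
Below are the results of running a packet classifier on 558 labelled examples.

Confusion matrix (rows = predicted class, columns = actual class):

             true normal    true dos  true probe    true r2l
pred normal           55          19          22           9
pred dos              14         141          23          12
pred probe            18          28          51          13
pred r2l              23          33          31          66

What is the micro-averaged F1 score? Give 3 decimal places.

Micro-averaging pools counts across classes: ΣTP=313, ΣFP=245, ΣFN=245.
Micro-F1 score = 2·TP/(2·TP+FP+FN) on pooled counts = 0.561 (equals overall accuracy in single-label multiclass).

0.561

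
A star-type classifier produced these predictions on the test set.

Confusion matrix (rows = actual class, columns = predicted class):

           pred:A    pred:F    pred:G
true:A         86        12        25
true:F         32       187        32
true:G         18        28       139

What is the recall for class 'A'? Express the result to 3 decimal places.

0.699

Take TP from the diagonal, FP from the rest of the 'A' prediction marginal, FN from the rest of the 'A' actual marginal.
recall = TP/(TP+FN).
A: TP=86, FN=12+25=37 → 86/123 = 0.6992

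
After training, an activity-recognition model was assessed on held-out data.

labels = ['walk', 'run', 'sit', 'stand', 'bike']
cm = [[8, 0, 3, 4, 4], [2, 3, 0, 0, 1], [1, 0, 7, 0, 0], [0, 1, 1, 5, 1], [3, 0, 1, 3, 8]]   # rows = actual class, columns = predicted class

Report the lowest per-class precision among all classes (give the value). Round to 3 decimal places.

0.417

Per-class precision (TP/(TP+FP)):
  walk: TP=8, FP=2+1+0+3=6 → 8/14 = 0.5714
  run: TP=3, FP=0+0+1+0=1 → 3/4 = 0.7500
  sit: TP=7, FP=3+0+1+1=5 → 7/12 = 0.5833
  stand: TP=5, FP=4+0+0+3=7 → 5/12 = 0.4167
  bike: TP=8, FP=4+1+0+1=6 → 8/14 = 0.5714
Lowest is class 'stand' with precision = 0.417.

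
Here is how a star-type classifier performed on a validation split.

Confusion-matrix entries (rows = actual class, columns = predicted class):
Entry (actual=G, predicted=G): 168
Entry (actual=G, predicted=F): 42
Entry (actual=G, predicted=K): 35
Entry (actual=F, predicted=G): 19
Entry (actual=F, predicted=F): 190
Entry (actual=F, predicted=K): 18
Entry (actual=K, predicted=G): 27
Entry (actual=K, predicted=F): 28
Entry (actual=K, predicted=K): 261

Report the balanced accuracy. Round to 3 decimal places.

0.783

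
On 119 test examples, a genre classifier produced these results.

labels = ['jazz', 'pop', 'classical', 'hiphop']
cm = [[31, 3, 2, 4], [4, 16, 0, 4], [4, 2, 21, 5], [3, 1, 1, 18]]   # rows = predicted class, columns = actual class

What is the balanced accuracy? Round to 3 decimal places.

0.730

Balanced accuracy = mean of per-class recall.
  jazz: recall = 31/42 = 0.7381
  pop: recall = 16/22 = 0.7273
  classical: recall = 21/24 = 0.8750
  hiphop: recall = 18/31 = 0.5806
Mean = (0.7381 + 0.7273 + 0.8750 + 0.5806) / 4 = 0.730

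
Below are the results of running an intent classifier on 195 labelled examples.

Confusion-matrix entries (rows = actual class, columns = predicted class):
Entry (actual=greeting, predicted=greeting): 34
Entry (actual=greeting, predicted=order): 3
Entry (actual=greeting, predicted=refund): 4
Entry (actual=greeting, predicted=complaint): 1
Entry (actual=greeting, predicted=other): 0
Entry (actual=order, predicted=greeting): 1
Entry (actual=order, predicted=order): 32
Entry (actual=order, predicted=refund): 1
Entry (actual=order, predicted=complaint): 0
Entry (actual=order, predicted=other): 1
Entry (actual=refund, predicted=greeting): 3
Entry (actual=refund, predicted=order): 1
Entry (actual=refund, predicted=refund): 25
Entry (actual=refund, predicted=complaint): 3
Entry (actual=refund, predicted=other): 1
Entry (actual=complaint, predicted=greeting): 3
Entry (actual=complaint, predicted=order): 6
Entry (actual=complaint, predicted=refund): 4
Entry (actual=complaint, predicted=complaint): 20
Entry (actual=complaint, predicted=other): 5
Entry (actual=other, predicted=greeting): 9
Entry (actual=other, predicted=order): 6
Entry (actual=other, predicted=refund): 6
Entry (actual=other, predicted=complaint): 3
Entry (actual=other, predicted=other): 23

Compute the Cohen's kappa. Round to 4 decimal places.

Observed agreement pₒ = trace/N = 134/195 = 0.68718
Expected agreement pₑ = Σ (rowᵢ·colᵢ)/N² = (42·50 + 35·48 + 33·40 + 38·27 + 47·30)/195² = 0.19819
κ = (pₒ − pₑ)/(1 − pₑ) = (0.68718 − 0.19819)/(1 − 0.19819) = 0.6099

0.6099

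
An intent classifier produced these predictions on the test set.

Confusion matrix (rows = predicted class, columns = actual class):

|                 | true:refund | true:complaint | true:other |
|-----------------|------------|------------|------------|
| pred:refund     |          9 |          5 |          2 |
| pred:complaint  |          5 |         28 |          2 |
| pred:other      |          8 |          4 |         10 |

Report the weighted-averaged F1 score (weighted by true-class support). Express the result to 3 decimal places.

Per-class F1 score (2·TP/(2·TP+FP+FN)):
  refund: TP=9, FP=5+2=7, FN=5+8=13 → 18/38 = 0.4737
  complaint: TP=28, FP=5+2=7, FN=5+4=9 → 56/72 = 0.7778
  other: TP=10, FP=8+4=12, FN=2+2=4 → 20/36 = 0.5556
Weighted-F1 score = Σ (supportᵢ/N)·F1 scoreᵢ with N=73: (22/73)·0.4737 + (37/73)·0.7778 + (14/73)·0.5556 = 0.644

0.644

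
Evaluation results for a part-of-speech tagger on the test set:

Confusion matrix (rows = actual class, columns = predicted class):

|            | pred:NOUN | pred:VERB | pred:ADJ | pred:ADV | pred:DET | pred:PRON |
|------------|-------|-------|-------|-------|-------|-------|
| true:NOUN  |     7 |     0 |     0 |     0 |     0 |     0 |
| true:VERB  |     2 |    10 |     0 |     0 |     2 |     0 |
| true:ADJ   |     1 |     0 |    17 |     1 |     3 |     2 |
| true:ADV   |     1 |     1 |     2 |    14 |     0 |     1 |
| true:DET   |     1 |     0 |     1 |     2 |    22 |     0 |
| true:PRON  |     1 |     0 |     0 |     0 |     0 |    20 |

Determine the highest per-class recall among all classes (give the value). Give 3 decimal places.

1.000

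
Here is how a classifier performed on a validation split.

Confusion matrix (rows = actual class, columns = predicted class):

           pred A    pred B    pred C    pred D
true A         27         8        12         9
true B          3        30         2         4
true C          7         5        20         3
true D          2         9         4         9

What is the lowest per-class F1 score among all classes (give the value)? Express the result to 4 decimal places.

Per-class F1 score (2·TP/(2·TP+FP+FN)):
  A: TP=27, FP=3+7+2=12, FN=8+12+9=29 → 54/95 = 0.56842
  B: TP=30, FP=8+5+9=22, FN=3+2+4=9 → 60/91 = 0.65934
  C: TP=20, FP=12+2+4=18, FN=7+5+3=15 → 40/73 = 0.54795
  D: TP=9, FP=9+4+3=16, FN=2+9+4=15 → 18/49 = 0.36735
Lowest is class 'D' with F1 score = 0.3673.

0.3673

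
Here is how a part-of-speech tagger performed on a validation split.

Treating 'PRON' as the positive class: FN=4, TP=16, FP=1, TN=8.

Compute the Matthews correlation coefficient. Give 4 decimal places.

0.6471

MCC = (TP·TN − FP·FN) / √((TP+FP)(TP+FN)(TN+FP)(TN+FN))
Numerator = 16·8 − 1·4 = 124
Denominator = √(17·20·9·12) = √36720 = 191.6246
MCC = 124 / 191.6246 = 0.6471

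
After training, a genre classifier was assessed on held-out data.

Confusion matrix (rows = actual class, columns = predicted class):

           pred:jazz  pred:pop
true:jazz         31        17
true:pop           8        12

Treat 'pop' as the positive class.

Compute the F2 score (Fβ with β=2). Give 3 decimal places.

Fβ = (1+β²)·TP / ((1+β²)·TP + β²·FN + FP), with β²=4
= 5·12 / (5·12 + 4·8 + 17) = 0.550

0.550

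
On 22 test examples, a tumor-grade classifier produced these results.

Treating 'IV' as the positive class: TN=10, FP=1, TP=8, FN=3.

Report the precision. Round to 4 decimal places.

0.8889

Precision = TP/(TP+FP) = 8/(8+1) = 8/9 = 0.8889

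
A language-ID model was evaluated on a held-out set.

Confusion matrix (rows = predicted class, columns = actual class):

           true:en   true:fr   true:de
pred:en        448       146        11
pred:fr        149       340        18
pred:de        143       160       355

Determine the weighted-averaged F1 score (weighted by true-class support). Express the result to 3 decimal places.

0.642

Per-class F1 score (2·TP/(2·TP+FP+FN)):
  en: TP=448, FP=146+11=157, FN=149+143=292 → 896/1345 = 0.6662
  fr: TP=340, FP=149+18=167, FN=146+160=306 → 680/1153 = 0.5898
  de: TP=355, FP=143+160=303, FN=11+18=29 → 710/1042 = 0.6814
Weighted-F1 score = Σ (supportᵢ/N)·F1 scoreᵢ with N=1770: (740/1770)·0.6662 + (646/1770)·0.5898 + (384/1770)·0.6814 = 0.642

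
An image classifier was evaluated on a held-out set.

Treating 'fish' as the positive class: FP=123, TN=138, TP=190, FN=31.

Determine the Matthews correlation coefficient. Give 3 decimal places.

0.406

MCC = (TP·TN − FP·FN) / √((TP+FP)(TP+FN)(TN+FP)(TN+FN))
Numerator = 190·138 − 123·31 = 22407
Denominator = √(313·221·261·169) = √3051151857 = 55237.2325
MCC = 22407 / 55237.2325 = 0.406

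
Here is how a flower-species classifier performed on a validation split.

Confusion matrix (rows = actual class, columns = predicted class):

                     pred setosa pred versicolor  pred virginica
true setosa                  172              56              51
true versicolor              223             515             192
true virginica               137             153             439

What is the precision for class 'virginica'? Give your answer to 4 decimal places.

precision = TP/(TP+FP).
virginica: TP=439, FP=51+192=243 → 439/682 = 0.64370

0.6437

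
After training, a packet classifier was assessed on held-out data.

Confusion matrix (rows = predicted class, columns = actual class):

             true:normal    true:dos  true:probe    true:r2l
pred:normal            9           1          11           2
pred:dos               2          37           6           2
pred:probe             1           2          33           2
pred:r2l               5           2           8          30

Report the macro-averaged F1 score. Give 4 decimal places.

0.6774

Per-class F1 score (2·TP/(2·TP+FP+FN)):
  normal: TP=9, FP=1+11+2=14, FN=2+1+5=8 → 18/40 = 0.45000
  dos: TP=37, FP=2+6+2=10, FN=1+2+2=5 → 74/89 = 0.83146
  probe: TP=33, FP=1+2+2=5, FN=11+6+8=25 → 66/96 = 0.68750
  r2l: TP=30, FP=5+2+8=15, FN=2+2+2=6 → 60/81 = 0.74074
Macro-F1 score = mean = (0.45000 + 0.83146 + 0.68750 + 0.74074) / 4 = 0.6774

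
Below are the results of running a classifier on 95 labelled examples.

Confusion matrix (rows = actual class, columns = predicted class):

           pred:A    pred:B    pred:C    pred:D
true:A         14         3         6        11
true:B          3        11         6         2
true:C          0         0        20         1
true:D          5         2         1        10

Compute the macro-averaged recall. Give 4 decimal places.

0.6049

Per-class recall (TP/(TP+FN)):
  A: TP=14, FN=3+6+11=20 → 14/34 = 0.41176
  B: TP=11, FN=3+6+2=11 → 11/22 = 0.50000
  C: TP=20, FN=0+0+1=1 → 20/21 = 0.95238
  D: TP=10, FN=5+2+1=8 → 10/18 = 0.55556
Macro-recall = mean = (0.41176 + 0.50000 + 0.95238 + 0.55556) / 4 = 0.6049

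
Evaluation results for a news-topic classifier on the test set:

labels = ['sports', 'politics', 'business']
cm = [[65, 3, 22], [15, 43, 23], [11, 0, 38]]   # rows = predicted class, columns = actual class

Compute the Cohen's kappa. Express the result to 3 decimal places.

Observed agreement pₒ = trace/N = 146/220 = 0.6636
Expected agreement pₑ = Σ (rowᵢ·colᵢ)/N² = (91·90 + 46·81 + 83·49)/220² = 0.3302
κ = (pₒ − pₑ)/(1 − pₑ) = (0.6636 − 0.3302)/(1 − 0.3302) = 0.498

0.498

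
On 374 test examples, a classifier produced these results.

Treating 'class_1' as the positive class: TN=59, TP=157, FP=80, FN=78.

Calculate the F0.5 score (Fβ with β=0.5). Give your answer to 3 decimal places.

Fβ = (1+β²)·TP / ((1+β²)·TP + β²·FN + FP), with β²=1/4
= 1.25·157 / (1.25·157 + 0.25·78 + 80) = 0.664

0.664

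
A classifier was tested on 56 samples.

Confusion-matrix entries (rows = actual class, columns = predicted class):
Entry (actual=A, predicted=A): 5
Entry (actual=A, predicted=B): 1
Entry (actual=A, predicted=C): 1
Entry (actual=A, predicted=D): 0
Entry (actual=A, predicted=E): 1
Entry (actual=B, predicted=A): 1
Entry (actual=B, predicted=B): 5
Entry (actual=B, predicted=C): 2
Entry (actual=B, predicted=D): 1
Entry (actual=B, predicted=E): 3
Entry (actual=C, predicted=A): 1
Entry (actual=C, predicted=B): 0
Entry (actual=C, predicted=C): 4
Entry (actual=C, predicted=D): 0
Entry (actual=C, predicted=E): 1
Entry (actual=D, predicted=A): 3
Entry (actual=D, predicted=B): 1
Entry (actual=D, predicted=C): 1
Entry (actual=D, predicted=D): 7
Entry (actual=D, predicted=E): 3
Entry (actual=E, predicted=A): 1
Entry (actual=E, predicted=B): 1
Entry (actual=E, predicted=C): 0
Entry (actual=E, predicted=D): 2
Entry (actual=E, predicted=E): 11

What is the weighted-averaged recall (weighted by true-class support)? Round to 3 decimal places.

Per-class recall (TP/(TP+FN)):
  A: TP=5, FN=1+1+0+1=3 → 5/8 = 0.6250
  B: TP=5, FN=1+2+1+3=7 → 5/12 = 0.4167
  C: TP=4, FN=1+0+0+1=2 → 4/6 = 0.6667
  D: TP=7, FN=3+1+1+3=8 → 7/15 = 0.4667
  E: TP=11, FN=1+1+0+2=4 → 11/15 = 0.7333
Weighted-recall = Σ (supportᵢ/N)·recallᵢ with N=56: (8/56)·0.6250 + (12/56)·0.4167 + (6/56)·0.6667 + (15/56)·0.4667 + (15/56)·0.7333 = 0.571

0.571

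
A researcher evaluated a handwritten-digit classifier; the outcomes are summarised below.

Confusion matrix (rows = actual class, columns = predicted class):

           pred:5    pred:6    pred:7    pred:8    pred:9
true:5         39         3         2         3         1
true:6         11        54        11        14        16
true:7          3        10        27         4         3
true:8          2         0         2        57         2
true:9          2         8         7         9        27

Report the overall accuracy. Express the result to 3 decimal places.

0.644

Accuracy = trace / total = (39+54+27+57+27=204) / 317 = 204/317 = 0.644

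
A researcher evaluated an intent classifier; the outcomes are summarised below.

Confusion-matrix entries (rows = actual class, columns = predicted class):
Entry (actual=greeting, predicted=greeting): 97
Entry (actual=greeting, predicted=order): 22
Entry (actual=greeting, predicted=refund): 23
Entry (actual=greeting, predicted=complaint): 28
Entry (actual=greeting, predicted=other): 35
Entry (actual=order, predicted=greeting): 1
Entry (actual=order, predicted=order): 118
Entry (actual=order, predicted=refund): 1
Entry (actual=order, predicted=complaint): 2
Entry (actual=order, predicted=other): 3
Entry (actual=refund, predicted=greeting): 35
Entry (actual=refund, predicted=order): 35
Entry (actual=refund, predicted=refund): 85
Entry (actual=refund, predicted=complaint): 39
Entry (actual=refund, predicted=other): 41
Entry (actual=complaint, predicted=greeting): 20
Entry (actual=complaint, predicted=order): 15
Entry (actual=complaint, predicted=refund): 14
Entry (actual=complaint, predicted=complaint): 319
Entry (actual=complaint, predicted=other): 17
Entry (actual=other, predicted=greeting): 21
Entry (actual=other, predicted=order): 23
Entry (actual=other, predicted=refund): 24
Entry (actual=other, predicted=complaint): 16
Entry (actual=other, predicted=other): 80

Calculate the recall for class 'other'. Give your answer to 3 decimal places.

0.488

Take TP from the diagonal, FP from the rest of the 'other' prediction marginal, FN from the rest of the 'other' actual marginal.
recall = TP/(TP+FN).
other: TP=80, FN=21+23+24+16=84 → 80/164 = 0.4878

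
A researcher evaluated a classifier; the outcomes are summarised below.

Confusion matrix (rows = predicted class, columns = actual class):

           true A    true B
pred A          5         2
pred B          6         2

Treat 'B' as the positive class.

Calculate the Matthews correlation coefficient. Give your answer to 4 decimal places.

-0.0403

MCC = (TP·TN − FP·FN) / √((TP+FP)(TP+FN)(TN+FP)(TN+FN))
Numerator = 2·5 − 6·2 = -2
Denominator = √(8·4·11·7) = √2464 = 49.6387
MCC = -2 / 49.6387 = -0.0403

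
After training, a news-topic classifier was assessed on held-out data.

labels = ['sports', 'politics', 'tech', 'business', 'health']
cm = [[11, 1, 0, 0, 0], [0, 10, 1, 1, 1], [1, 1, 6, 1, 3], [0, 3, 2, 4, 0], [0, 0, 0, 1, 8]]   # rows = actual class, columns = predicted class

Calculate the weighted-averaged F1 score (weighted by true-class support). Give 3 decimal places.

0.700

Per-class F1 score (2·TP/(2·TP+FP+FN)):
  sports: TP=11, FP=0+1+0+0=1, FN=1+0+0+0=1 → 22/24 = 0.9167
  politics: TP=10, FP=1+1+3+0=5, FN=0+1+1+1=3 → 20/28 = 0.7143
  tech: TP=6, FP=0+1+2+0=3, FN=1+1+1+3=6 → 12/21 = 0.5714
  business: TP=4, FP=0+1+1+1=3, FN=0+3+2+0=5 → 8/16 = 0.5000
  health: TP=8, FP=0+1+3+0=4, FN=0+0+0+1=1 → 16/21 = 0.7619
Weighted-F1 score = Σ (supportᵢ/N)·F1 scoreᵢ with N=55: (12/55)·0.9167 + (13/55)·0.7143 + (12/55)·0.5714 + (9/55)·0.5000 + (9/55)·0.7619 = 0.700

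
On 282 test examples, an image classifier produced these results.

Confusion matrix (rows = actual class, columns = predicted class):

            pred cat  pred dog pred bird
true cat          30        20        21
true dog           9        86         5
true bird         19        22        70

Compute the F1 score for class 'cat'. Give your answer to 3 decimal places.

Take TP from the diagonal, FP from the rest of the 'cat' prediction marginal, FN from the rest of the 'cat' actual marginal.
F1 score = 2·TP/(2·TP+FP+FN).
cat: TP=30, FP=9+19=28, FN=20+21=41 → 60/129 = 0.4651

0.465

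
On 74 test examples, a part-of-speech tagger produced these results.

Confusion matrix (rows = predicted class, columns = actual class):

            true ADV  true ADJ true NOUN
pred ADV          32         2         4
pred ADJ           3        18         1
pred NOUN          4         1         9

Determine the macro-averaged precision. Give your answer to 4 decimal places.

0.7677

Per-class precision (TP/(TP+FP)):
  ADV: TP=32, FP=2+4=6 → 32/38 = 0.84211
  ADJ: TP=18, FP=3+1=4 → 18/22 = 0.81818
  NOUN: TP=9, FP=4+1=5 → 9/14 = 0.64286
Macro-precision = mean = (0.84211 + 0.81818 + 0.64286) / 3 = 0.7677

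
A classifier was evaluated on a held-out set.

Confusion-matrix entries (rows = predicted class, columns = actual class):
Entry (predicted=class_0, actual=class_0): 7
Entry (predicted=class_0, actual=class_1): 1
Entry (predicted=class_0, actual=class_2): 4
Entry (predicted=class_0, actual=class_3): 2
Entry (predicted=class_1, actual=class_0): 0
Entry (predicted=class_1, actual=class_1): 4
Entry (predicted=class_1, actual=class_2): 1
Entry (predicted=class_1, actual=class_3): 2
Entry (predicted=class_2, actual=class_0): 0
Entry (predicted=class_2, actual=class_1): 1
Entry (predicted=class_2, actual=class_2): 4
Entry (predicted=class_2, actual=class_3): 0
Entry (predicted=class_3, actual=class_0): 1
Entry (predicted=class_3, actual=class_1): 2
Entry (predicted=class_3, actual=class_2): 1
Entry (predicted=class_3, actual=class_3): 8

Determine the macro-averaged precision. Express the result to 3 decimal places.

0.635

Per-class precision (TP/(TP+FP)):
  class_0: TP=7, FP=1+4+2=7 → 7/14 = 0.5000
  class_1: TP=4, FP=0+1+2=3 → 4/7 = 0.5714
  class_2: TP=4, FP=0+1+0=1 → 4/5 = 0.8000
  class_3: TP=8, FP=1+2+1=4 → 8/12 = 0.6667
Macro-precision = mean = (0.5000 + 0.5714 + 0.8000 + 0.6667) / 4 = 0.635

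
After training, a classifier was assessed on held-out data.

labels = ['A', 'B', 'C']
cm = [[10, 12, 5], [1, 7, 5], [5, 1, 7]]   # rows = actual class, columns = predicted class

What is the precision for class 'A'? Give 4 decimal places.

0.6250

Treat 'A' as positive and all other classes as negative.
precision = TP/(TP+FP).
A: TP=10, FP=1+5=6 → 10/16 = 0.62500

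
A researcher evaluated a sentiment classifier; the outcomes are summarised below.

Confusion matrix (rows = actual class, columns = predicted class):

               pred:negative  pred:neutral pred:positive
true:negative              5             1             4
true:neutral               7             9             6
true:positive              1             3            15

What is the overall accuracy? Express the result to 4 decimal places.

0.5686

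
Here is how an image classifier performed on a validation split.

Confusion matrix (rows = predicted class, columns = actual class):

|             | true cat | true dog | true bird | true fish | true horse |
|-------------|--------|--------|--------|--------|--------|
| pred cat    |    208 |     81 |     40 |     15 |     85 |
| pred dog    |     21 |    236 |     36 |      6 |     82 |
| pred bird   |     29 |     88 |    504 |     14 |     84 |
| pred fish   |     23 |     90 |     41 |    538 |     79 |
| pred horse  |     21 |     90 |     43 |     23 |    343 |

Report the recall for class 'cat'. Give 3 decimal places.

0.689

Take TP from the diagonal, FP from the rest of the 'cat' prediction marginal, FN from the rest of the 'cat' actual marginal.
recall = TP/(TP+FN).
cat: TP=208, FN=21+29+23+21=94 → 208/302 = 0.6887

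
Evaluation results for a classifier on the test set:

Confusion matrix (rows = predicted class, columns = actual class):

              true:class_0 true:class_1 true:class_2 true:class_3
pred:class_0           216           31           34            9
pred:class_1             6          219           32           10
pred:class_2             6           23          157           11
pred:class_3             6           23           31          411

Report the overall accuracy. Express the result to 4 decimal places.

Accuracy = trace / total = (216+219+157+411=1003) / 1225 = 1003/1225 = 0.8188

0.8188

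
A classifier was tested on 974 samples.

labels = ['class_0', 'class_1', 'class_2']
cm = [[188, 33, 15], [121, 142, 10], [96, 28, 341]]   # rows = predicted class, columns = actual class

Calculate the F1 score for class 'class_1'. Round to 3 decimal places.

Take TP from the diagonal, FP from the rest of the 'class_1' prediction marginal, FN from the rest of the 'class_1' actual marginal.
F1 score = 2·TP/(2·TP+FP+FN).
class_1: TP=142, FP=121+10=131, FN=33+28=61 → 284/476 = 0.5966

0.597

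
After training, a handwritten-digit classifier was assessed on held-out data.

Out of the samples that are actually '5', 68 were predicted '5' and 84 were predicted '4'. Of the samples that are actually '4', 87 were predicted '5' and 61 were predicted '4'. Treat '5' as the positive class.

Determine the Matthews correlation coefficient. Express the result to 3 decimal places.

MCC = (TP·TN − FP·FN) / √((TP+FP)(TP+FN)(TN+FP)(TN+FN))
Numerator = 68·61 − 87·84 = -3160
Denominator = √(155·152·148·145) = √505597600 = 22485.4975
MCC = -3160 / 22485.4975 = -0.141

-0.141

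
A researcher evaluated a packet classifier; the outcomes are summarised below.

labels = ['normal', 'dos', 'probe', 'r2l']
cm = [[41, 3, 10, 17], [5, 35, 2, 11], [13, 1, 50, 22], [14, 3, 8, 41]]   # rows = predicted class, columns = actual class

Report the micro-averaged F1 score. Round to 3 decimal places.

0.605

Micro-averaging pools counts across classes: ΣTP=167, ΣFP=109, ΣFN=109.
Micro-F1 score = 2·TP/(2·TP+FP+FN) on pooled counts = 0.605 (equals overall accuracy in single-label multiclass).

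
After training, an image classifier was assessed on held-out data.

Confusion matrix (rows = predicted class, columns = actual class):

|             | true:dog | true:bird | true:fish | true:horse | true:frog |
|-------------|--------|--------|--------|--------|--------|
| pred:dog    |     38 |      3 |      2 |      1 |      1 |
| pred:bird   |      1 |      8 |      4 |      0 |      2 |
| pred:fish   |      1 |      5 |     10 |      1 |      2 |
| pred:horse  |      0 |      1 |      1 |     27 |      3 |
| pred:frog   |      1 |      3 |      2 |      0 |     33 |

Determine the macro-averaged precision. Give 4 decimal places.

Per-class precision (TP/(TP+FP)):
  dog: TP=38, FP=3+2+1+1=7 → 38/45 = 0.84444
  bird: TP=8, FP=1+4+0+2=7 → 8/15 = 0.53333
  fish: TP=10, FP=1+5+1+2=9 → 10/19 = 0.52632
  horse: TP=27, FP=0+1+1+3=5 → 27/32 = 0.84375
  frog: TP=33, FP=1+3+2+0=6 → 33/39 = 0.84615
Macro-precision = mean = (0.84444 + 0.53333 + 0.52632 + 0.84375 + 0.84615) / 5 = 0.7188

0.7188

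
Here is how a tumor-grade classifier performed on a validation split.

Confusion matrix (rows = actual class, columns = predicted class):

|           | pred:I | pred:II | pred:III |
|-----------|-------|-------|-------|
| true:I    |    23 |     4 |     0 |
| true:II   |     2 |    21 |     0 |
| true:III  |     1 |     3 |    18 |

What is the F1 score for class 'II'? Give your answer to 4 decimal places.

Take TP from the diagonal, FP from the rest of the 'II' prediction marginal, FN from the rest of the 'II' actual marginal.
F1 score = 2·TP/(2·TP+FP+FN).
II: TP=21, FP=4+3=7, FN=2+0=2 → 42/51 = 0.82353

0.8235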